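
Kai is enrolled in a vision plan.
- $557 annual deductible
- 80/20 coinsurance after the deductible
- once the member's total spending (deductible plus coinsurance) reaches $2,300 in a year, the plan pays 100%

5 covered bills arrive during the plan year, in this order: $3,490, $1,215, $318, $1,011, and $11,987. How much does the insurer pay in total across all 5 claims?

$15,721

Claim 1 — $3,490: $557 finishes the deductible; $2,933 goes to coinsurance; member's 20% is $586.60. Member pays $1,143.60; OOP now $1,143.60. Plan pays $3,490 − $1,143.60 = $2,346.40.
Claim 2 — $1,215: 20% coinsurance on $1,215 = $243. Member owes $243 (running OOP $1,386.60). Insurer: $1,215 − $243 = $972.
Claim 3 — $318: deductible already satisfied, so member's share is 20% × $318 = $63.60. Member owes $63.60 (running OOP $1,450.20). Plan pays $318 − $63.60 = $254.40.
Claim 4 — $1,011: deductible already satisfied, so member's share is 20% × $1,011 = $202.20. Member owes $202.20 (running OOP $1,652.40). Insurer: $1,011 − $202.20 = $808.80.
Claim 5 — $11,987: deductible met; 20% of $11,987 = $2,397.40. Adding that to $1,652.40 gives $4,049.80, past the $2,300 cap; member pays only $2,300 − $1,652.40 = $647.60. Plan pays $11,987 − $647.60 = $11,339.40.
Insurer total: $2,346.40 + $972 + $254.40 + $808.80 + $11,339.40 = $15,721.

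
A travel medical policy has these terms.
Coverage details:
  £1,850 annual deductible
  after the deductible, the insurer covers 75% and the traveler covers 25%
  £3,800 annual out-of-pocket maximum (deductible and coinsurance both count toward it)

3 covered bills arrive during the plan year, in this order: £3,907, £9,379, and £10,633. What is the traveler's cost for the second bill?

Claim 1 (£3,907): deductible takes £1,850, £2,057 remains; 25% of £2,057 = £514.25. Cost to traveler: £2,364.25. OOP to date £2,364.25.
Claim 2 (£9,379): 25% coinsurance on £9,379 = £2,344.75. Adding that to £2,364.25 gives £4,709, past the £3,800 cap; traveler pays only £3,800 − £2,364.25 = £1,435.75.

£1,435.75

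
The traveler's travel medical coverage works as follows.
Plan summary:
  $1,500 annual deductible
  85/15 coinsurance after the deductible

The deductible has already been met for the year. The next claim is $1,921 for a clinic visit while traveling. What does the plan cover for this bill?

$1,632.85

With the deductible met, the entire $1,921 is subject to coinsurance.
Traveler's 15% share of $1,921 is $288.15.
The plan picks up $1,921 − $288.15 = $1,632.85.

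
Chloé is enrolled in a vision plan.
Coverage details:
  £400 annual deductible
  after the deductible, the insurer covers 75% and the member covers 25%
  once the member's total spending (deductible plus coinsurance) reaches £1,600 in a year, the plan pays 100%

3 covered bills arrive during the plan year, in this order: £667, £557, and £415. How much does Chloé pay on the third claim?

£103.75

Claim 1 (£667): deductible takes £400, £267 remains; coinsurance £267 × 25% = £66.75. Member owes £466.75 (running OOP £466.75).
Claim 2 (£557): deductible already satisfied, so member's share is 25% × £557 = £139.25. Member pays £139.25; OOP now £606.
Claim 3 (£415): deductible already satisfied, so member's share is 25% × £415 = £103.75. Member pays £103.75; OOP now £709.75.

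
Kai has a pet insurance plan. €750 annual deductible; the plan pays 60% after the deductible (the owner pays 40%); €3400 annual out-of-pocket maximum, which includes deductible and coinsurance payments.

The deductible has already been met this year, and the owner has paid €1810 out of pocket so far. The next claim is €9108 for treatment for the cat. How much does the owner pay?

The deductible is already satisfied, so the full bill goes to coinsurance.
Coinsurance: €9108 × 40% = €3643.20.
Year-to-date out-of-pocket would reach €1810 + €3643.20 = €5453.20, above the €3400 maximum, so the owner pays only €3400 − €1810 = €1590.

€1590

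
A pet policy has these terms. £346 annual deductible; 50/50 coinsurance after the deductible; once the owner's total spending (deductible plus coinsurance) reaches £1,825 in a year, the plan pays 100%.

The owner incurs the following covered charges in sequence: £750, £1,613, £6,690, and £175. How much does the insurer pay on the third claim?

Bill 1, £750: £346 finishes the deductible; £404 goes to coinsurance; owner's 50% is £202. Owner owes £548 (running OOP £548). Plan pays £750 − £548 = £202.
Bill 2, £1,613: deductible already satisfied, so owner's share is 50% × £1,613 = £806.50. Owner owes £806.50 (running OOP £1,354.50). Plan pays £1,613 − £806.50 = £806.50.
Bill 3, £6,690: 50% coinsurance on £6,690 = £3,345. OOP would hit £4,699.50 > £1,825, so the cap limits the owner to £1,825 − £1,354.50 = £470.50. Plan pays £6,690 − £470.50 = £6,219.50.

£6,219.50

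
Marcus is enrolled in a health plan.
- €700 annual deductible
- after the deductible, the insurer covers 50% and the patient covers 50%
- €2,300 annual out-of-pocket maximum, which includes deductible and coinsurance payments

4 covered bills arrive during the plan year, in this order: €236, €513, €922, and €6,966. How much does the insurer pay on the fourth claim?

€5,851.50

#1 (€236): entire amount goes to the deductible. Patient pays €236; OOP now €236. Plan pays €236 − €236 = €0.
#2 (€513): deductible takes €464, €49 remains; coinsurance €49 × 50% = €24.50. Patient owes €488.50 (running OOP €724.50). Plan pays €513 − €488.50 = €24.50.
#3 (€922): 50% coinsurance on €922 = €461. Patient pays €461; OOP now €1,185.50. Insurer: €922 − €461 = €461.
#4 (€6,966): 50% coinsurance on €6,966 = €3,483. Adding that to €1,185.50 gives €4,668.50, past the €2,300 cap; patient pays only €2,300 − €1,185.50 = €1,114.50. Plan pays €6,966 − €1,114.50 = €5,851.50.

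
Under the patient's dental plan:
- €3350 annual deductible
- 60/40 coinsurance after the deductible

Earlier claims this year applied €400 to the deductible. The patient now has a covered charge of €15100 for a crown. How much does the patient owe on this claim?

€7810

Remaining deductible: €3350 − €400 = €2950.
After the €2950 deductible portion, €15100 − €2950 = €12150 is subject to coinsurance.
Patient's 40% share of €12150 is €4860.
Patient responsibility: €2950 + €4860 = €7810.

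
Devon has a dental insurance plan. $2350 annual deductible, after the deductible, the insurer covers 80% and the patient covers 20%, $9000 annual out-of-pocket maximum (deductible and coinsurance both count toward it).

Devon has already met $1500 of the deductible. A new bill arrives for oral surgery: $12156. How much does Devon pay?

$3111.20

Deductible still to meet: $2350 − $1500 = $850.
That leaves $12156 − $850 = $11306 for coinsurance.
Coinsurance: $11306 × 20% = $2261.20.
That puts the patient's cost at $850 + $2261.20 = $3111.20 before any cap.
Year-to-date out-of-pocket becomes $1500 + $3111.20 = $4611.20, still under the $9000 maximum, so no cap applies.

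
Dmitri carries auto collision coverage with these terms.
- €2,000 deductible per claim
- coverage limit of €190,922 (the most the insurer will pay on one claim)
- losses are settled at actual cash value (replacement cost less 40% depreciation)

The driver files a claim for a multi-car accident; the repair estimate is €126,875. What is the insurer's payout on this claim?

€74,125

At 40% depreciation, ACV = €126,875 − €50,750 = €76,125.
After the deductible, €76,125 − €2,000 = €74,125 remains.
€74,125 ≤ €190,922, so the limit doesn't bind; insurer pays €74,125.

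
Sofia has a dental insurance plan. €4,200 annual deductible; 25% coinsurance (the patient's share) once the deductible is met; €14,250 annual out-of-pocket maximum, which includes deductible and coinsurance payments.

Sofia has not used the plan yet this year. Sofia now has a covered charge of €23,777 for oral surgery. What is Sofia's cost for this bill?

€9,094.25

Deductible not yet touched, so the first €4,200 of the bill goes to the deductible.
The remaining €19,577 (= €23,777 − €4,200) moves to coinsurance.
Patient's 25% share of €19,577 is €4,894.25.
So the patient owes €4,200 + €4,894.25 = €9,094.25 before any cap.
Total out-of-pocket so far would be €0 + €9,094.25 = €9,094.25, below the €14,250 cap — no reduction.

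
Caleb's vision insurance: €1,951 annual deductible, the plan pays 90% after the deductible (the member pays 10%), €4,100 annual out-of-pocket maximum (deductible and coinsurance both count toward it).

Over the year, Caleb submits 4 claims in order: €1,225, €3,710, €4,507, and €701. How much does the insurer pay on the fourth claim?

€630.90

#1 (€1,225): fully absorbed by the deductible. Member pays €1,225; OOP now €1,225. Plan pays €1,225 − €1,225 = €0.
#2 (€3,710): €726 finishes the deductible; €2,984 goes to coinsurance; 10% of €2,984 = €298.40. Member owes €1,024.40 (running OOP €2,249.40). Plan pays €3,710 − €1,024.40 = €2,685.60.
#3 (€4,507): 10% coinsurance on €4,507 = €450.70. Member owes €450.70 (running OOP €2,700.10). Plan pays €4,507 − €450.70 = €4,056.30.
#4 (€701): 10% coinsurance on €701 = €70.10. Cost to member: €70.10. OOP to date €2,770.20. Plan pays €701 − €70.10 = €630.90.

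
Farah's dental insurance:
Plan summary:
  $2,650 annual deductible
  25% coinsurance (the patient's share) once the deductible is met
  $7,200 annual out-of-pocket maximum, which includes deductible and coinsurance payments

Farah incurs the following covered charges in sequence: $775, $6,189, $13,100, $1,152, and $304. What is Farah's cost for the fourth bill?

Claim 1 — $775: all of it applies to the deductible. Patient pays $775; OOP now $775.
Claim 2 — $6,189: deductible takes $1,875, $4,314 remains; coinsurance $4,314 × 25% = $1,078.50. Cost to patient: $2,953.50. OOP to date $3,728.50.
Claim 3 — $13,100: 25% coinsurance on $13,100 = $3,275. Cost to patient: $3,275. OOP to date $7,003.50.
Claim 4 — $1,152: deductible already satisfied, so patient's share is 25% × $1,152 = $288. That would push OOP to $7,291.50, over the $7,200 cap, so patient pays $7,200 − $7,003.50 = $196.50.

$196.50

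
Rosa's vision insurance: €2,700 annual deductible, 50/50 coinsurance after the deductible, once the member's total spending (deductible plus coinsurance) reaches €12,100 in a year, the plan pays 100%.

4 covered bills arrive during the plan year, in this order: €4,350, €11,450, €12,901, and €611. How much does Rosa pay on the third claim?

€2,850

#1 (€4,350): €2,700 to deductible, leaving €1,650; coinsurance €1,650 × 50% = €825. Member pays €3,525; OOP now €3,525.
#2 (€11,450): deductible already satisfied, so member's share is 50% × €11,450 = €5,725. Cost to member: €5,725. OOP to date €9,250.
#3 (€12,901): deductible already satisfied, so member's share is 50% × €12,901 = €6,450.50. That would push OOP to €15,700.50, over the €12,100 cap, so member pays €12,100 − €9,250 = €2,850.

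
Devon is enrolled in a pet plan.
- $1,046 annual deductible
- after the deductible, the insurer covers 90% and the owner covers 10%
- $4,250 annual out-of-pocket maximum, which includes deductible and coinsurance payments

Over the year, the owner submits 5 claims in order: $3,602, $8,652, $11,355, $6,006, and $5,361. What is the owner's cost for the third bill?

Claim 1 — $3,602: $1,046 to deductible, leaving $2,556; owner's 10% is $255.60. Owner pays $1,301.60; OOP now $1,301.60.
Claim 2 — $8,652: deductible met; 10% of $8,652 = $865.20. Owner owes $865.20 (running OOP $2,166.80).
Claim 3 — $11,355: 10% coinsurance on $11,355 = $1,135.50. Cost to owner: $1,135.50. OOP to date $3,302.30.

$1,135.50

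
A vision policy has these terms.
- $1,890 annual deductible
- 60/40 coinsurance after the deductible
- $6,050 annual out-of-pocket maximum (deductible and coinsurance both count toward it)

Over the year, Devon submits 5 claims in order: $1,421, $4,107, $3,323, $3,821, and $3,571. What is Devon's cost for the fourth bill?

Claim 1 — $1,421: entire amount goes to the deductible. Member pays $1,421; OOP now $1,421.
Claim 2 — $4,107: $469 finishes the deductible; $3,638 goes to coinsurance; 40% of $3,638 = $1,455.20. Member pays $1,924.20; OOP now $3,345.20.
Claim 3 — $3,323: deductible already satisfied, so member's share is 40% × $3,323 = $1,329.20. Cost to member: $1,329.20. OOP to date $4,674.40.
Claim 4 — $3,821: deductible already satisfied, so member's share is 40% × $3,821 = $1,528.40. That would push OOP to $6,202.80, over the $6,050 cap, so member pays $6,050 − $4,674.40 = $1,375.60.

$1,375.60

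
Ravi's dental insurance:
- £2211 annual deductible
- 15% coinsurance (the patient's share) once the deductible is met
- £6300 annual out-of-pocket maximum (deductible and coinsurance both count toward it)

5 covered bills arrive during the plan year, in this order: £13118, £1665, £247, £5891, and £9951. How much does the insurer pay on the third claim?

Bill 1, £13118: £2211 finishes the deductible; £10907 goes to coinsurance; patient's 15% is £1636.05. Patient owes £3847.05 (running OOP £3847.05). Plan pays £13118 − £3847.05 = £9270.95.
Bill 2, £1665: deductible met; 15% of £1665 = £249.75. Patient pays £249.75; OOP now £4096.80. Insurer: £1665 − £249.75 = £1415.25.
Bill 3, £247: deductible already satisfied, so patient's share is 15% × £247 = £37.05. Patient pays £37.05; OOP now £4133.85. Insurer: £247 − £37.05 = £209.95.

£209.95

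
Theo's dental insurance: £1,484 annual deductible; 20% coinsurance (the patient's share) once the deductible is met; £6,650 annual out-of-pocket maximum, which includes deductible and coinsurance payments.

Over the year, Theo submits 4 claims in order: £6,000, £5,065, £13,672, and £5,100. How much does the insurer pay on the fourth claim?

#1 (£6,000): £1,484 to deductible, leaving £4,516; patient's 20% is £903.20. Patient owes £2,387.20 (running OOP £2,387.20). Insurer: £6,000 − £2,387.20 = £3,612.80.
#2 (£5,065): deductible met; 20% of £5,065 = £1,013. Patient pays £1,013; OOP now £3,400.20. Plan pays £5,065 − £1,013 = £4,052.
#3 (£13,672): 20% coinsurance on £13,672 = £2,734.40. Patient owes £2,734.40 (running OOP £6,134.60). Insurer: £13,672 − £2,734.40 = £10,937.60.
#4 (£5,100): 20% coinsurance on £5,100 = £1,020. OOP would hit £7,154.60 > £6,650, so the cap limits the patient to £6,650 − £6,134.60 = £515.40. Plan pays £5,100 − £515.40 = £4,584.60.

£4,584.60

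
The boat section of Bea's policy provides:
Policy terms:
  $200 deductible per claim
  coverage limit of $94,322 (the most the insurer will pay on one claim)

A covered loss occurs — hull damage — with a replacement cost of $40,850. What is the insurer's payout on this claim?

$40,650

Subtract the deductible: $40,850 − $200 = $40,650.
$40,650 ≤ $94,322, so the limit doesn't bind; insurer pays $40,650.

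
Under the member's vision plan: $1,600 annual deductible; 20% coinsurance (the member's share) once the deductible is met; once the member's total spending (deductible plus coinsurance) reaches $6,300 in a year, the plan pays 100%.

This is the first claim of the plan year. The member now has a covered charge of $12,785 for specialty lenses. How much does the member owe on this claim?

Deductible not yet touched, so the first $1,600 of the bill goes to the deductible.
That leaves $12,785 − $1,600 = $11,185 for coinsurance.
20% of $11,185 = $2,237 falls to the member.
That puts the member's cost at $1,600 + $2,237 = $3,837 before any cap.
Year-to-date out-of-pocket becomes $0 + $3,837 = $3,837, still under the $6,300 maximum, so no cap applies.

$3,837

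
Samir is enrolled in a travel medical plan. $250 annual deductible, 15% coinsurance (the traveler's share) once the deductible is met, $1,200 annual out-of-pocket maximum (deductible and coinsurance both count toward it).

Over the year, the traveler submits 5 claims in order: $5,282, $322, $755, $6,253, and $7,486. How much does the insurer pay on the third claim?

#1 ($5,282): $250 finishes the deductible; $5,032 goes to coinsurance; 15% of $5,032 = $754.80. Cost to traveler: $1,004.80. OOP to date $1,004.80. Plan pays $5,282 − $1,004.80 = $4,277.20.
#2 ($322): deductible already satisfied, so traveler's share is 15% × $322 = $48.30. Traveler pays $48.30; OOP now $1,053.10. Insurer: $322 − $48.30 = $273.70.
#3 ($755): deductible met; 15% of $755 = $113.25. Traveler owes $113.25 (running OOP $1,166.35). Plan pays $755 − $113.25 = $641.75.

$641.75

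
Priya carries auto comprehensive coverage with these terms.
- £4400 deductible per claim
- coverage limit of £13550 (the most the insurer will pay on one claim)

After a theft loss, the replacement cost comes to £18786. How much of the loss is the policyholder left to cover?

£5236

After the deductible, £18786 − £4400 = £14386 remains.
Since £14386 > £13550, the payout is capped at £13550.
Policyholder's share is the uncovered remainder: £18786 − £13550 = £5236.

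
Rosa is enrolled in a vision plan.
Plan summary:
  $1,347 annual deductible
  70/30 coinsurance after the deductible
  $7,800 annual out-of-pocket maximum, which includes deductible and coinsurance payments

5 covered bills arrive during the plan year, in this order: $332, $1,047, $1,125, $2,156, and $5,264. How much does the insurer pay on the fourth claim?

$1,509.20

Claim 1 ($332): entire amount goes to the deductible. Member owes $332 (running OOP $332). Plan pays $332 − $332 = $0.
Claim 2 ($1,047): $1,015 finishes the deductible; $32 goes to coinsurance; member's 30% is $9.60. Cost to member: $1,024.60. OOP to date $1,356.60. Plan pays $1,047 − $1,024.60 = $22.40.
Claim 3 ($1,125): deductible already satisfied, so member's share is 30% × $1,125 = $337.50. Cost to member: $337.50. OOP to date $1,694.10. Plan pays $1,125 − $337.50 = $787.50.
Claim 4 ($2,156): deductible met; 30% of $2,156 = $646.80. Member owes $646.80 (running OOP $2,340.90). Insurer: $2,156 − $646.80 = $1,509.20.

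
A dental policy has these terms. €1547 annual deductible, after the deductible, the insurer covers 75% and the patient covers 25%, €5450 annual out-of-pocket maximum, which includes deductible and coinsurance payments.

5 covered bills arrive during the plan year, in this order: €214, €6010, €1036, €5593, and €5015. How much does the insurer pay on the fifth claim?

Claim 1 (€214): fully absorbed by the deductible. Cost to patient: €214. OOP to date €214. Insurer: €214 − €214 = €0.
Claim 2 (€6010): €1333 to deductible, leaving €4677; coinsurance €4677 × 25% = €1169.25. Patient pays €2502.25; OOP now €2716.25. Plan pays €6010 − €2502.25 = €3507.75.
Claim 3 (€1036): deductible already satisfied, so patient's share is 25% × €1036 = €259. Patient pays €259; OOP now €2975.25. Plan pays €1036 − €259 = €777.
Claim 4 (€5593): 25% coinsurance on €5593 = €1398.25. Patient owes €1398.25 (running OOP €4373.50). Insurer: €5593 − €1398.25 = €4194.75.
Claim 5 (€5015): 25% coinsurance on €5015 = €1253.75. OOP would hit €5627.25 > €5450, so the cap limits the patient to €5450 − €4373.50 = €1076.50. Plan pays €5015 − €1076.50 = €3938.50.

€3938.50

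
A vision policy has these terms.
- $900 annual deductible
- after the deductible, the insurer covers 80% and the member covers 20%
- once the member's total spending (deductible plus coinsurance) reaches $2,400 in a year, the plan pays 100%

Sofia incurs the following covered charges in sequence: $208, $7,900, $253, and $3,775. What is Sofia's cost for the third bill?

Claim 1 ($208): entire amount goes to the deductible. Cost to member: $208. OOP to date $208.
Claim 2 ($7,900): deductible takes $692, $7,208 remains; 20% of $7,208 = $1,441.60. Cost to member: $2,133.60. OOP to date $2,341.60.
Claim 3 ($253): deductible met; 20% of $253 = $50.60. Member owes $50.60 (running OOP $2,392.20).

$50.60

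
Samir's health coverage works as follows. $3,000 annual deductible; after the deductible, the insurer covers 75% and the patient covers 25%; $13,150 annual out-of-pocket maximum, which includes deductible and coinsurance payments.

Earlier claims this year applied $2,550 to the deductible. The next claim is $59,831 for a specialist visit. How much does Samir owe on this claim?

Deductible still to meet: $3,000 − $2,550 = $450.
After the $450 deductible portion, $59,831 − $450 = $59,381 is subject to coinsurance.
Patient's 25% share of $59,381 is $14,845.25.
That puts the patient's cost at $450 + $14,845.25 = $15,295.25 before any cap.
Year-to-date out-of-pocket would reach $2,550 + $15,295.25 = $17,845.25, above the $13,150 maximum, so the patient pays only $13,150 − $2,550 = $10,600.

$10,600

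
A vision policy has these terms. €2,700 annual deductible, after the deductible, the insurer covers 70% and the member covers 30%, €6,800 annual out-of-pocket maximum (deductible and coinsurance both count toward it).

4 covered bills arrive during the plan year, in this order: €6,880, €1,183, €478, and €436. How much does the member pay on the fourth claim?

#1 (€6,880): €2,700 to deductible, leaving €4,180; 30% of €4,180 = €1,254. Cost to member: €3,954. OOP to date €3,954.
#2 (€1,183): deductible met; 30% of €1,183 = €354.90. Member owes €354.90 (running OOP €4,308.90).
#3 (€478): 30% coinsurance on €478 = €143.40. Cost to member: €143.40. OOP to date €4,452.30.
#4 (€436): deductible already satisfied, so member's share is 30% × €436 = €130.80. Member pays €130.80; OOP now €4,583.10.

€130.80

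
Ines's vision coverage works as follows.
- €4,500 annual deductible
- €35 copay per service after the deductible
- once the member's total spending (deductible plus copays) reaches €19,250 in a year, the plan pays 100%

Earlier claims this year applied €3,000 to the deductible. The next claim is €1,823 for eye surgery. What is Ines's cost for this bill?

€3,000 of the €4,500 deductible is already met, leaving €1,500.
After the €1,500 deductible portion, €1,823 − €1,500 = €323 is subject to the copay.
Copay on this service: €35.
That puts the member's cost at €1,500 + €35 = €1,535 before any cap.
Total out-of-pocket so far would be €3,000 + €1,535 = €4,535, below the €19,250 cap — no reduction.

€1,535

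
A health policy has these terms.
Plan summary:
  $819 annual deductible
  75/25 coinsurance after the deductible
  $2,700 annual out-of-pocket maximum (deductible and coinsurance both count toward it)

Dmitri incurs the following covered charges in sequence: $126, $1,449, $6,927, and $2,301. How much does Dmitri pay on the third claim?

$1,692

#1 ($126): entire amount goes to the deductible. Cost to patient: $126. OOP to date $126.
#2 ($1,449): $693 to deductible, leaving $756; 25% of $756 = $189. Patient pays $882; OOP now $1,008.
#3 ($6,927): 25% coinsurance on $6,927 = $1,731.75. OOP would hit $2,739.75 > $2,700, so the cap limits the patient to $2,700 − $1,008 = $1,692.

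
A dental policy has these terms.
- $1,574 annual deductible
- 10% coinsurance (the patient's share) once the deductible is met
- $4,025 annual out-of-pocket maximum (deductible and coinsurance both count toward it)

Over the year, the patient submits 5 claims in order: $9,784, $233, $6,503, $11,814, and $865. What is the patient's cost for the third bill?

$650.30

Claim 1 ($9,784): deductible takes $1,574, $8,210 remains; coinsurance $8,210 × 10% = $821. Patient pays $2,395; OOP now $2,395.
Claim 2 ($233): 10% coinsurance on $233 = $23.30. Patient owes $23.30 (running OOP $2,418.30).
Claim 3 ($6,503): deductible already satisfied, so patient's share is 10% × $6,503 = $650.30. Cost to patient: $650.30. OOP to date $3,068.60.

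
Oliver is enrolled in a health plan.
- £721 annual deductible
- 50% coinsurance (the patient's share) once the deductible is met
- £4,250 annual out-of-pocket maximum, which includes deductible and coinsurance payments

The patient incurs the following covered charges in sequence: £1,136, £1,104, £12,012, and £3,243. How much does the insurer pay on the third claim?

Bill 1, £1,136: £721 to deductible, leaving £415; 50% of £415 = £207.50. Cost to patient: £928.50. OOP to date £928.50. Insurer: £1,136 − £928.50 = £207.50.
Bill 2, £1,104: deductible met; 50% of £1,104 = £552. Patient pays £552; OOP now £1,480.50. Insurer: £1,104 − £552 = £552.
Bill 3, £12,012: 50% coinsurance on £12,012 = £6,006. Adding that to £1,480.50 gives £7,486.50, past the £4,250 cap; patient pays only £4,250 − £1,480.50 = £2,769.50. Insurer: £12,012 − £2,769.50 = £9,242.50.

£9,242.50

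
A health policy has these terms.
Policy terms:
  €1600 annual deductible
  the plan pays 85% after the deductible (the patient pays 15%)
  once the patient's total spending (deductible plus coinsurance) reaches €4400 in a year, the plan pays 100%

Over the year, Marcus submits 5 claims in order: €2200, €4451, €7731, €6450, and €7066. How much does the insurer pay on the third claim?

€6571.35

Bill 1, €2200: €1600 to deductible, leaving €600; 15% of €600 = €90. Patient pays €1690; OOP now €1690. Plan pays €2200 − €1690 = €510.
Bill 2, €4451: deductible met; 15% of €4451 = €667.65. Cost to patient: €667.65. OOP to date €2357.65. Plan pays €4451 − €667.65 = €3783.35.
Bill 3, €7731: deductible met; 15% of €7731 = €1159.65. Cost to patient: €1159.65. OOP to date €3517.30. Insurer: €7731 − €1159.65 = €6571.35.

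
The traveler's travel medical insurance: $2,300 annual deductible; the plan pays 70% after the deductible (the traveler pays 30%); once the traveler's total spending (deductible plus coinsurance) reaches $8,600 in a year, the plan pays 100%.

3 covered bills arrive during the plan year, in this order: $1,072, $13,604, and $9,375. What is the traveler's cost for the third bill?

$2,587.20

Claim 1 ($1,072): entire amount goes to the deductible. Traveler pays $1,072; OOP now $1,072.
Claim 2 ($13,604): $1,228 finishes the deductible; $12,376 goes to coinsurance; coinsurance $12,376 × 30% = $3,712.80. Cost to traveler: $4,940.80. OOP to date $6,012.80.
Claim 3 ($9,375): deductible already satisfied, so traveler's share is 30% × $9,375 = $2,812.50. Adding that to $6,012.80 gives $8,825.30, past the $8,600 cap; traveler pays only $8,600 − $6,012.80 = $2,587.20.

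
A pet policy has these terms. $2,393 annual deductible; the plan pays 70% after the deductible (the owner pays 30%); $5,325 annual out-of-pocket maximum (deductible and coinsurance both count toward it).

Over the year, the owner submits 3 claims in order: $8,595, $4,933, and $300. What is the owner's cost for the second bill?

#1 ($8,595): $2,393 to deductible, leaving $6,202; coinsurance $6,202 × 30% = $1,860.60. Cost to owner: $4,253.60. OOP to date $4,253.60.
#2 ($4,933): 30% coinsurance on $4,933 = $1,479.90. OOP would hit $5,733.50 > $5,325, so the cap limits the owner to $5,325 − $4,253.60 = $1,071.40.

$1,071.40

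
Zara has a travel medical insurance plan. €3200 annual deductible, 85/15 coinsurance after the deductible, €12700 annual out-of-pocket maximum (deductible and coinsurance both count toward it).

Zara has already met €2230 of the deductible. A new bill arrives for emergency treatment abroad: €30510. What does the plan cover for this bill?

€25109

Deductible still to meet: €3200 − €2230 = €970.
The remaining €29540 (= €30510 − €970) moves to coinsurance.
Coinsurance: €29540 × 15% = €4431.
That puts the traveler's cost at €970 + €4431 = €5401 before any cap.
Year-to-date out-of-pocket becomes €2230 + €5401 = €7631, still under the €12700 maximum, so no cap applies.
Insurer pays the balance: €30510 − €5401 = €25109.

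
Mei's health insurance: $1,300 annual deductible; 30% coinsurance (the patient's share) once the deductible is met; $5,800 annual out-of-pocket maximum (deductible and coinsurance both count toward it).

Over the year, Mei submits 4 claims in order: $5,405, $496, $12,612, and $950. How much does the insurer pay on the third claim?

$9,492.30

Claim 1 — $5,405: $1,300 finishes the deductible; $4,105 goes to coinsurance; patient's 30% is $1,231.50. Patient owes $2,531.50 (running OOP $2,531.50). Plan pays $5,405 − $2,531.50 = $2,873.50.
Claim 2 — $496: 30% coinsurance on $496 = $148.80. Patient pays $148.80; OOP now $2,680.30. Plan pays $496 − $148.80 = $347.20.
Claim 3 — $12,612: deductible met; 30% of $12,612 = $3,783.60. That would push OOP to $6,463.90, over the $5,800 cap, so patient pays $5,800 − $2,680.30 = $3,119.70. Insurer: $12,612 − $3,119.70 = $9,492.30.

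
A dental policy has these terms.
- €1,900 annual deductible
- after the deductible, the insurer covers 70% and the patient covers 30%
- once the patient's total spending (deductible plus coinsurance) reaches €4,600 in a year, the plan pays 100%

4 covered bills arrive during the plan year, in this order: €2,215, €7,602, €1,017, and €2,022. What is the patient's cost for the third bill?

€305.10

Claim 1 — €2,215: €1,900 finishes the deductible; €315 goes to coinsurance; coinsurance €315 × 30% = €94.50. Patient pays €1,994.50; OOP now €1,994.50.
Claim 2 — €7,602: deductible already satisfied, so patient's share is 30% × €7,602 = €2,280.60. Patient pays €2,280.60; OOP now €4,275.10.
Claim 3 — €1,017: deductible met; 30% of €1,017 = €305.10. Patient pays €305.10; OOP now €4,580.20.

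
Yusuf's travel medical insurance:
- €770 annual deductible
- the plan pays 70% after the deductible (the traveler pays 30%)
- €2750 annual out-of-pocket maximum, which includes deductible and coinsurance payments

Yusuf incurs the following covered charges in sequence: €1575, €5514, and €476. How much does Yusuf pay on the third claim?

#1 (€1575): deductible takes €770, €805 remains; 30% of €805 = €241.50. Traveler owes €1011.50 (running OOP €1011.50).
#2 (€5514): 30% coinsurance on €5514 = €1654.20. Cost to traveler: €1654.20. OOP to date €2665.70.
#3 (€476): 30% coinsurance on €476 = €142.80. Adding that to €2665.70 gives €2808.50, past the €2750 cap; traveler pays only €2750 − €2665.70 = €84.30.

€84.30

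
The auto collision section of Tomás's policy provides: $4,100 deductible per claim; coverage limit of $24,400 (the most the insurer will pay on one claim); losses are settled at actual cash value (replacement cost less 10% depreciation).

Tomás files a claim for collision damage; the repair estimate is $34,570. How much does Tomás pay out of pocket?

$10,170

Depreciate 10%: the covered value is $34,570 × 0.9 = $31,113.
Less the $4,100 deductible: $31,113 − $4,100 = $27,013.
Since $27,013 > $24,400, the payout is capped at $24,400.
The driver bears the rest of the original loss: $34,570 − $24,400 = $10,170.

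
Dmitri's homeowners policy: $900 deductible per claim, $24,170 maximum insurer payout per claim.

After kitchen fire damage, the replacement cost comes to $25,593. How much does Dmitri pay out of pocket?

After the deductible, $25,593 − $900 = $24,693 remains.
The $24,170 per-incident cap binds; insurer pays $24,170.
Homeowner's share is the uncovered remainder: $25,593 − $24,170 = $1,423.

$1,423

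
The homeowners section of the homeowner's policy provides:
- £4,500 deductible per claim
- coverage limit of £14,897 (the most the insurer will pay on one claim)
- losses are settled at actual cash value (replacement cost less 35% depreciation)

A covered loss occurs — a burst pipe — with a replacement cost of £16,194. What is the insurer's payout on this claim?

Actual cash value after 35% depreciation: £16,194 × 65% = £10,526.10.
Less the £4,500 deductible: £10,526.10 − £4,500 = £6,026.10.
£6,026.10 is within the £14,897 limit, so the insurer pays £6,026.10.

£6,026.10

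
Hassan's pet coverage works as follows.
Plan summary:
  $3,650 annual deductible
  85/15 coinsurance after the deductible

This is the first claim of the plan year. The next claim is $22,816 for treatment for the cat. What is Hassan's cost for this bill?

Nothing has been paid toward the $3,650 deductible, so the first $3,650 of this charge is applied there.
That leaves $22,816 − $3,650 = $19,166 for coinsurance.
15% of $19,166 = $2,874.90 falls to the owner.
That puts the owner's cost at $3,650 + $2,874.90 = $6,524.90.

$6,524.90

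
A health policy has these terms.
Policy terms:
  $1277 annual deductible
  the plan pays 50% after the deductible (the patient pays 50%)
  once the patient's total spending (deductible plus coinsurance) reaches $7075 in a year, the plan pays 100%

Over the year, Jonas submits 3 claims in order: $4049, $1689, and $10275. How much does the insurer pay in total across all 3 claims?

Bill 1, $4049: deductible takes $1277, $2772 remains; 50% of $2772 = $1386. Cost to patient: $2663. OOP to date $2663. Insurer: $4049 − $2663 = $1386.
Bill 2, $1689: 50% coinsurance on $1689 = $844.50. Cost to patient: $844.50. OOP to date $3507.50. Insurer: $1689 − $844.50 = $844.50.
Bill 3, $10275: 50% coinsurance on $10275 = $5137.50. Adding that to $3507.50 gives $8645, past the $7075 cap; patient pays only $7075 − $3507.50 = $3567.50. Plan pays $10275 − $3567.50 = $6707.50.
Insurer total = bills − patient's total = $16013 − $7075 = $8938.

$8938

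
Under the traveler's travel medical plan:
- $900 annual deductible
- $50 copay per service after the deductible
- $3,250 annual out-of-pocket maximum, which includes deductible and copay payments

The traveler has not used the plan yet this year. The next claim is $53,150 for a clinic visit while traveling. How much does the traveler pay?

$950

Deductible not yet touched, so the first $900 of the bill goes to the deductible.
The remaining $52,250 (= $53,150 − $900) moves to the copay.
Copay on this service: $50.
So the traveler owes $900 + $50 = $950 before any cap.
Cumulative spending $0 + $950 = $950 stays under the $3,250 maximum.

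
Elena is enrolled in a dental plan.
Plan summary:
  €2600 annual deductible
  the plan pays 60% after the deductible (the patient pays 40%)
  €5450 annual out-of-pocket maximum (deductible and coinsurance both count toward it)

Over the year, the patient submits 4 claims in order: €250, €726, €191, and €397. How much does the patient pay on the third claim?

Bill 1, €250: fully absorbed by the deductible. Patient owes €250 (running OOP €250).
Bill 2, €726: entire amount goes to the deductible. Patient owes €726 (running OOP €976).
Bill 3, €191: entire amount goes to the deductible. Patient owes €191 (running OOP €1167).

€191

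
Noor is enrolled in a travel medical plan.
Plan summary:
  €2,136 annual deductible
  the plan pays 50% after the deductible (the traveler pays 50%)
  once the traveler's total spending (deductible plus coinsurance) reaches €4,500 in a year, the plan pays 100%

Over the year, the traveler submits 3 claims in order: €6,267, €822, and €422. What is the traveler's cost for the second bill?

#1 (€6,267): €2,136 finishes the deductible; €4,131 goes to coinsurance; 50% of €4,131 = €2,065.50. Traveler pays €4,201.50; OOP now €4,201.50.
#2 (€822): 50% coinsurance on €822 = €411. That would push OOP to €4,612.50, over the €4,500 cap, so traveler pays €4,500 − €4,201.50 = €298.50.

€298.50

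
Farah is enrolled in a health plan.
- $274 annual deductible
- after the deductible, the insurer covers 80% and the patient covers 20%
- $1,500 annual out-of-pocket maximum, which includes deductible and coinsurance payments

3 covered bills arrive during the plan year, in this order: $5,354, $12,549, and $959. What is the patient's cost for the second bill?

$210

Claim 1 ($5,354): $274 finishes the deductible; $5,080 goes to coinsurance; patient's 20% is $1,016. Patient pays $1,290; OOP now $1,290.
Claim 2 ($12,549): 20% coinsurance on $12,549 = $2,509.80. Adding that to $1,290 gives $3,799.80, past the $1,500 cap; patient pays only $1,500 − $1,290 = $210.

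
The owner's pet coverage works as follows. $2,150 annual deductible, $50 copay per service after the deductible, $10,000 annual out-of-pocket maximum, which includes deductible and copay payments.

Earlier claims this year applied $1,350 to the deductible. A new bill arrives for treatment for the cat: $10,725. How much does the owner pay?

$850

Deductible still to meet: $2,150 − $1,350 = $800.
That leaves $10,725 − $800 = $9,925 for the copay.
Copay on this service: $50.
Owner responsibility before any cap: $800 + $50 = $850.
Total out-of-pocket so far would be $1,350 + $850 = $2,200, below the $10,000 cap — no reduction.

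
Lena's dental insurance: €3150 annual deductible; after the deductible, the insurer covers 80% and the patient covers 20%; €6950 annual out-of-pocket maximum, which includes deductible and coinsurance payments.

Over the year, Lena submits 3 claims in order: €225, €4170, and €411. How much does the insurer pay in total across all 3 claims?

€1324.80

Claim 1 (€225): all of it applies to the deductible. Patient pays €225; OOP now €225. Insurer: €225 − €225 = €0.
Claim 2 (€4170): €2925 to deductible, leaving €1245; 20% of €1245 = €249. Patient owes €3174 (running OOP €3399). Plan pays €4170 − €3174 = €996.
Claim 3 (€411): deductible met; 20% of €411 = €82.20. Patient owes €82.20 (running OOP €3481.20). Insurer: €411 − €82.20 = €328.80.
Insurer total: €0 + €996 + €328.80 = €1324.80.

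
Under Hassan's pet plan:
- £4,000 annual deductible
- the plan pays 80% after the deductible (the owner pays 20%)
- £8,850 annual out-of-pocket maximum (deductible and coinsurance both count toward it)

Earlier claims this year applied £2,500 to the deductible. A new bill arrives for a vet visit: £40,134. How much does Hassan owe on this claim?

£2,500 of the £4,000 deductible is already met, leaving £1,500.
The remaining £38,634 (= £40,134 − £1,500) moves to coinsurance.
Owner's 20% share of £38,634 is £7,726.80.
That puts the owner's cost at £1,500 + £7,726.80 = £9,226.80 before any cap.
Year-to-date out-of-pocket would reach £2,500 + £9,226.80 = £11,726.80, above the £8,850 maximum, so the owner pays only £8,850 − £2,500 = £6,350.

£6,350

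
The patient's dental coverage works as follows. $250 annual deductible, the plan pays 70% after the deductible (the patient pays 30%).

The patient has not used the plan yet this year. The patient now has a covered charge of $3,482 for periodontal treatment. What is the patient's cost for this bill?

Nothing has been paid toward the $250 deductible, so the first $250 of this charge is applied there.
That leaves $3,482 − $250 = $3,232 for coinsurance.
Coinsurance: $3,232 × 30% = $969.60.
Patient responsibility: $250 + $969.60 = $1,219.60.

$1,219.60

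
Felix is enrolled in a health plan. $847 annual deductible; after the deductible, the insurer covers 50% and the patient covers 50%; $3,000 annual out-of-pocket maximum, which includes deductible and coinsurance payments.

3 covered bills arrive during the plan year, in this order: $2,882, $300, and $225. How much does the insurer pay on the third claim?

#1 ($2,882): $847 finishes the deductible; $2,035 goes to coinsurance; 50% of $2,035 = $1,017.50. Cost to patient: $1,864.50. OOP to date $1,864.50. Insurer: $2,882 − $1,864.50 = $1,017.50.
#2 ($300): deductible already satisfied, so patient's share is 50% × $300 = $150. Patient owes $150 (running OOP $2,014.50). Insurer: $300 − $150 = $150.
#3 ($225): deductible already satisfied, so patient's share is 50% × $225 = $112.50. Cost to patient: $112.50. OOP to date $2,127. Plan pays $225 − $112.50 = $112.50.

$112.50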